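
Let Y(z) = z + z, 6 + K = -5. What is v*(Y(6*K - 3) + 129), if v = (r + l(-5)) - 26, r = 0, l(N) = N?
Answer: 279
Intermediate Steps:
K = -11 (K = -6 - 5 = -11)
Y(z) = 2*z
v = -31 (v = (0 - 5) - 26 = -5 - 26 = -31)
v*(Y(6*K - 3) + 129) = -31*(2*(6*(-11) - 3) + 129) = -31*(2*(-66 - 3) + 129) = -31*(2*(-69) + 129) = -31*(-138 + 129) = -31*(-9) = 279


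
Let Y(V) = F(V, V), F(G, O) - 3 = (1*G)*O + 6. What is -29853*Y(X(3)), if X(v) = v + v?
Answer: -1343385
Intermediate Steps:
F(G, O) = 9 + G*O (F(G, O) = 3 + ((1*G)*O + 6) = 3 + (G*O + 6) = 3 + (6 + G*O) = 9 + G*O)
X(v) = 2*v
Y(V) = 9 + V**2 (Y(V) = 9 + V*V = 9 + V**2)
-29853*Y(X(3)) = -29853*(9 + (2*3)**2) = -29853*(9 + 6**2) = -29853*(9 + 36) = -29853*45 = -1343385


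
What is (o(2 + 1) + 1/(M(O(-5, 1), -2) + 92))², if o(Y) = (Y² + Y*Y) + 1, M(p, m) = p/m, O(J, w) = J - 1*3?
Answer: 3330625/9216 ≈ 361.40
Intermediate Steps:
O(J, w) = -3 + J (O(J, w) = J - 3 = -3 + J)
o(Y) = 1 + 2*Y² (o(Y) = (Y² + Y²) + 1 = 2*Y² + 1 = 1 + 2*Y²)
(o(2 + 1) + 1/(M(O(-5, 1), -2) + 92))² = ((1 + 2*(2 + 1)²) + 1/((-3 - 5)/(-2) + 92))² = ((1 + 2*3²) + 1/(-8*(-½) + 92))² = ((1 + 2*9) + 1/(4 + 92))² = ((1 + 18) + 1/96)² = (19 + 1/96)² = (1825/96)² = 3330625/9216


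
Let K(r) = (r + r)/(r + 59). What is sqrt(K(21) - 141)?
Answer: I*sqrt(56190)/20 ≈ 11.852*I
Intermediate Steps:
K(r) = 2*r/(59 + r) (K(r) = (2*r)/(59 + r) = 2*r/(59 + r))
sqrt(K(21) - 141) = sqrt(2*21/(59 + 21) - 141) = sqrt(2*21/80 - 141) = sqrt(2*21*(1/80) - 141) = sqrt(21/40 - 141) = sqrt(-5619/40) = I*sqrt(56190)/20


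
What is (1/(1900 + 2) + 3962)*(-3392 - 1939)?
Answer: -13390983325/634 ≈ -2.1121e+7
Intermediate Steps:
(1/(1900 + 2) + 3962)*(-3392 - 1939) = (1/1902 + 3962)*(-5331) = (7535725/1902)*(-5331) = -13390983325/634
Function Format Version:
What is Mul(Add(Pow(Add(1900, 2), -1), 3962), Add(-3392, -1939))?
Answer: Rational(-13390983325, 634) ≈ -2.1121e+7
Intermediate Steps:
Mul(Add(Pow(Add(1900, 2), -1), 3962), Add(-3392, -1939)) = Mul(Add(Pow(1902, -1), 3962), -5331) = Mul(Add(Rational(1, 1902), 3962), -5331) = Mul(Rational(7535725, 1902), -5331) = Rational(-13390983325, 634)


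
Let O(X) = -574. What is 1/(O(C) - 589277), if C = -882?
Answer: -1/589851 ≈ -1.6953e-6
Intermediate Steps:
1/(O(C) - 589277) = 1/(-574 - 589277) = 1/(-589851) = -1/589851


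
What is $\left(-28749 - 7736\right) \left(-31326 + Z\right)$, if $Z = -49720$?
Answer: $2956963310$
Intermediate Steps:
$\left(-28749 - 7736\right) \left(-31326 + Z\right) = \left(-28749 - 7736\right) \left(-31326 - 49720\right) = \left(-36485\right) \left(-81046\right) = 2956963310$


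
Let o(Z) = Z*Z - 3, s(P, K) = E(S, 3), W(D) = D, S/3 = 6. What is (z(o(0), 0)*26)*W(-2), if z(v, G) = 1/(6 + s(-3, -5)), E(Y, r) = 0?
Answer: -26/3 ≈ -8.6667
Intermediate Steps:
S = 18 (S = 3*6 = 18)
s(P, K) = 0
o(Z) = -3 + Z**2 (o(Z) = Z**2 - 3 = -3 + Z**2)
z(v, G) = 1/6 (z(v, G) = 1/(6 + 0) = 1/6)
(z(o(0), 0)*26)*W(-2) = ((1/6)*26)*(-2) = (13/3)*(-2) = -26/3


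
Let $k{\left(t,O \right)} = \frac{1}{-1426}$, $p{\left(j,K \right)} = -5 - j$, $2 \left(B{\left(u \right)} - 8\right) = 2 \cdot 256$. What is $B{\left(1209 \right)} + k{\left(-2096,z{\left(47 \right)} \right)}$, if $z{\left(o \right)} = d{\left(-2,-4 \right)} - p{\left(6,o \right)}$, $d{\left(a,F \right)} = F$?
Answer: $\frac{376463}{1426} \approx 264.0$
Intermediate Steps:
$B{\left(u \right)} = 264$ ($B{\left(u \right)} = 8 + \frac{2 \cdot 256}{2} = 8 + \frac{1}{2} \cdot 512 = 8 + 256 = 264$)
$z{\left(o \right)} = 7$ ($z{\left(o \right)} = -4 - \left(-5 - 6\right) = -4 - -11 = -4 + 11 = 7$)
$k{\left(t,O \right)} = - \frac{1}{1426}$
$B{\left(1209 \right)} + k{\left(-2096,z{\left(47 \right)} \right)} = 264 - \frac{1}{1426} = \frac{376463}{1426}$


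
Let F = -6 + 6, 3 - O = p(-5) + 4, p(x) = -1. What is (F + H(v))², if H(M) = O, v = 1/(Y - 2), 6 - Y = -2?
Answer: 0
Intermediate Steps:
Y = 8 (Y = 6 - 1*(-2) = 6 + 2 = 8)
v = ⅙ (v = 1/(8 - 2) = 1/6 = ⅙ ≈ 0.16667)
O = 0 (O = 3 - (-1 + 4) = 3 - 1*3 = 3 - 3 = 0)
H(M) = 0
F = 0
(F + H(v))² = (0 + 0)² = 0² = 0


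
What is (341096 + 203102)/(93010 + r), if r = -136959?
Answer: -544198/43949 ≈ -12.382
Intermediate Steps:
(341096 + 203102)/(93010 + r) = (341096 + 203102)/(93010 - 136959) = 544198/(-43949) = 544198*(-1/43949) = -544198/43949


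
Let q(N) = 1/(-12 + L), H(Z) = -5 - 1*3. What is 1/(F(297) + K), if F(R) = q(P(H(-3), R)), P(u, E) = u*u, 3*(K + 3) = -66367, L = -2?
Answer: -42/929267 ≈ -4.5197e-5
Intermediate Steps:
K = -66376/3 (K = -3 + (⅓)*(-66367) = -3 - 66367/3 = -66376/3 ≈ -22125.)
H(Z) = -8 (H(Z) = -5 - 3 = -8)
P(u, E) = u²
q(N) = -1/14 (q(N) = 1/(-12 - 2) = 1/(-14) = -1/14)
F(R) = -1/14
1/(F(297) + K) = 1/(-1/14 - 66376/3) = 1/(-929267/42) = -42/929267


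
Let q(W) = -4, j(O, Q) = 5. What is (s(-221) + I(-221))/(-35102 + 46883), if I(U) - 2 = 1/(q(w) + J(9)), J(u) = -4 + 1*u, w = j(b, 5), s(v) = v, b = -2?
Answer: -218/11781 ≈ -0.018504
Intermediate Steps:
w = 5
J(u) = -4 + u
I(U) = 3 (I(U) = 2 + 1/(-4 + (-4 + 9)) = 2 + 1/(-4 + 5) = 2 + 1/1 = 2 + 1 = 3)
(s(-221) + I(-221))/(-35102 + 46883) = (-221 + 3)/(-35102 + 46883) = -218/11781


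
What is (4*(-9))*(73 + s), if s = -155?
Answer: 2952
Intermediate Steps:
(4*(-9))*(73 + s) = (4*(-9))*(73 - 155) = -36*(-82) = 2952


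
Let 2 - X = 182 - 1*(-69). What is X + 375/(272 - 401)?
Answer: -10832/43 ≈ -251.91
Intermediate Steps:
X = -249 (X = 2 - (182 - 1*(-69)) = 2 - (182 + 69) = 2 - 1*251 = 2 - 251 = -249)
X + 375/(272 - 401) = -249 + 375/(272 - 401) = -249 + 375/(-129) = -249 - 1/129*375 = -249 - 125/43 = -10832/43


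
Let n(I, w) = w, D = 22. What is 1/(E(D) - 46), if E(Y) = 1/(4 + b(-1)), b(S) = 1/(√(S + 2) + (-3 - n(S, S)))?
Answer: -3/137 ≈ -0.021898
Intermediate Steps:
b(S) = 1/(-3 + √(2 + S) - S) (b(S) = 1/(√(S + 2) + (-3 - S)) = 1/(√(2 + S) + (-3 - S)) = 1/(-3 + √(2 + S) - S))
E(Y) = ⅓ (E(Y) = 1/(4 - 1/(3 - 1 - √(2 - 1))) = 1/(4 - 1/(3 - 1 - √1)) = 1/(4 - 1/(3 - 1 - 1*1)) = 1/(4 - 1/(3 - 1 - 1)) = 1/(4 - 1/1) = 1/(4 - 1*1) = 1/(4 - 1) = 1/3 = ⅓)
1/(E(D) - 46) = 1/(⅓ - 46) = 1/(-137/3) = -3/137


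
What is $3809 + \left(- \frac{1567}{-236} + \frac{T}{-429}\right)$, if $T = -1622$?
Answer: $\frac{386693431}{101244} \approx 3819.4$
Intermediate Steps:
$3809 + \left(- \frac{1567}{-236} + \frac{T}{-429}\right) = 3809 - \left(- \frac{1622}{429} - \frac{1567}{236}\right) = 3809 - - \frac{1055035}{101244} = 3809 + \left(\frac{1567}{236} + \frac{1622}{429}\right) = 3809 + \frac{1055035}{101244} = \frac{386693431}{101244}$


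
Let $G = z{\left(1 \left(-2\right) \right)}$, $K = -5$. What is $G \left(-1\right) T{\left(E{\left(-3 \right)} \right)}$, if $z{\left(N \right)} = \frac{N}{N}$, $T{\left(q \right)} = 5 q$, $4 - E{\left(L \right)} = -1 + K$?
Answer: $-50$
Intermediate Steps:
$E{\left(L \right)} = 10$ ($E{\left(L \right)} = 4 - \left(-1 - 5\right) = 4 - -6 = 4 + 6 = 10$)
$z{\left(N \right)} = 1$
$G = 1$
$G \left(-1\right) T{\left(E{\left(-3 \right)} \right)} = 1 \left(-1\right) 5 \cdot 10 = \left(-1\right) 50 = -50$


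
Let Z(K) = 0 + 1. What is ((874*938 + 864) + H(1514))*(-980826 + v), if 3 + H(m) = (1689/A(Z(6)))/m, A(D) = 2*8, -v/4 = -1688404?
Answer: 57381487690580195/12112 ≈ 4.7376e+12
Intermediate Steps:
v = 6753616 (v = -4*(-1688404) = 6753616)
Z(K) = 1
A(D) = 16
H(m) = -3 + 1689/(16*m) (H(m) = -3 + (1689/16)/m = -3 + (1689*(1/16))/m = -3 + 1689/(16*m))
((874*938 + 864) + H(1514))*(-980826 + v) = ((874*938 + 864) + (-3 + (1689/16)/1514))*(-980826 + 6753616) = ((819812 + 864) + (-3 + (1689/16)*(1/1514)))*5772790 = (820676 + (-3 + 1689/24224))*5772790 = (820676 - 70983/24224)*5772790 = (19879984441/24224)*5772790 = 57381487690580195/12112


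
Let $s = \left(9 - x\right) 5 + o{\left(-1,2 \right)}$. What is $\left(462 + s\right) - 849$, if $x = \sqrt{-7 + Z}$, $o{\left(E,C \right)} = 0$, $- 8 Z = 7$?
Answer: $-342 - \frac{15 i \sqrt{14}}{4} \approx -342.0 - 14.031 i$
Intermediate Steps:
$Z = - \frac{7}{8}$ ($Z = \left(- \frac{1}{8}\right) 7 = - \frac{7}{8} \approx -0.875$)
$x = \frac{3 i \sqrt{14}}{4}$ ($x = \sqrt{-7 - \frac{7}{8}} = \sqrt{- \frac{63}{8}} = \frac{3 i \sqrt{14}}{4} \approx 2.8062 i$)
$s = 45 - \frac{15 i \sqrt{14}}{4}$ ($s = \left(9 - \frac{3 i \sqrt{14}}{4}\right) 5 + 0 = \left(45 - \frac{15 i \sqrt{14}}{4}\right) + 0 = 45 - \frac{15 i \sqrt{14}}{4} \approx 45.0 - 14.031 i$)
$\left(462 + s\right) - 849 = \left(462 + \left(45 - \frac{15 i \sqrt{14}}{4}\right)\right) - 849 = \left(507 - \frac{15 i \sqrt{14}}{4}\right) - 849 = -342 - \frac{15 i \sqrt{14}}{4}$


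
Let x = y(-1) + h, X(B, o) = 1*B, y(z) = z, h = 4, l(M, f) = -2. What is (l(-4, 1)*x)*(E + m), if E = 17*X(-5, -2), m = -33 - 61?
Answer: 1074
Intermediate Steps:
X(B, o) = B
x = 3 (x = -1 + 4 = 3)
m = -94
E = -85 (E = 17*(-5) = -85)
(l(-4, 1)*x)*(E + m) = (-2*3)*(-85 - 94) = -6*(-179) = 1074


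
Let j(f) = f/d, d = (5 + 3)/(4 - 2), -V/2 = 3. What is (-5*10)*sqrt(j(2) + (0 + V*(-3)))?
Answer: -25*sqrt(74) ≈ -215.06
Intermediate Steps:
V = -6 (V = -2*3 = -6)
d = 4 (d = 8/2 = 8*(1/2) = 4)
j(f) = f/4
(-5*10)*sqrt(j(2) + (0 + V*(-3))) = (-5*10)*sqrt((1/4)*2 + (0 - 6*(-3))) = -50*sqrt(1/2 + (0 + 18)) = -50*sqrt(1/2 + 18) = -25*sqrt(74)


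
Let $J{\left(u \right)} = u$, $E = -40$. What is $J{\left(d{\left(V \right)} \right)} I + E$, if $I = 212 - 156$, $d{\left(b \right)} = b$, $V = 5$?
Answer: $240$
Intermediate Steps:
$I = 56$ ($I = 212 - 156 = 56$)
$J{\left(d{\left(V \right)} \right)} I + E = 5 \cdot 56 - 40 = 280 - 40 = 240$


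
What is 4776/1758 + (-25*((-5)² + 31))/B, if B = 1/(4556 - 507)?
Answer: -1660899004/293 ≈ -5.6686e+6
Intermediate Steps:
B = 1/4049 ≈ 0.00024697
4776/1758 + (-25*((-5)² + 31))/B = 4776/1758 + (-25*((-5)² + 31))/(1/4049) = 4776*(1/1758) - 25*(25 + 31)*4049 = 796/293 - 25*56*4049 = 796/293 - 1400*4049 = 796/293 - 5668600 = -1660899004/293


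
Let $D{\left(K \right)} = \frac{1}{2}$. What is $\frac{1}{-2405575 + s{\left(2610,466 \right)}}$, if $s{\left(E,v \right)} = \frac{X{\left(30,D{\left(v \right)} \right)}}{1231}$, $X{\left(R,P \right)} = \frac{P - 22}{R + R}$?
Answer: $- \frac{147720}{355351539043} \approx -4.157 \cdot 10^{-7}$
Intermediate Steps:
$D{\left(K \right)} = \frac{1}{2}$
$X{\left(R,P \right)} = \frac{-22 + P}{2 R}$
$s{\left(E,v \right)} = - \frac{43}{147720}$ ($s{\left(E,v \right)} = \frac{\frac{1}{2} \cdot \frac{1}{30} \left(-22 + \frac{1}{2}\right)}{1231} = \frac{1}{2} \cdot \frac{1}{30} \left(- \frac{43}{2}\right) \frac{1}{1231} = \left(- \frac{43}{120}\right) \frac{1}{1231} = - \frac{43}{147720}$)
$\frac{1}{-2405575 + s{\left(2610,466 \right)}} = \frac{1}{-2405575 - \frac{43}{147720}} = \frac{1}{- \frac{355351539043}{147720}} = - \frac{147720}{355351539043}$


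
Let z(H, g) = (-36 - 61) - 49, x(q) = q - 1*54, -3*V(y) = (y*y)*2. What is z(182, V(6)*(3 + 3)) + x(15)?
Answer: -185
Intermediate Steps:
V(y) = -2*y²/3 (V(y) = -y*y*2/3 = -y²*2/3 = -2*y²/3)
x(q) = -54 + q (x(q) = q - 54 = -54 + q)
z(H, g) = -146 (z(H, g) = -97 - 49 = -146)
z(182, V(6)*(3 + 3)) + x(15) = -146 + (-54 + 15) = -146 - 39 = -185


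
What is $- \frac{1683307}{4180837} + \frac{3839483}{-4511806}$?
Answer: $- \frac{23647007209713}{18863125461622} \approx -1.2536$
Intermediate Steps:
$- \frac{1683307}{4180837} + \frac{3839483}{-4511806} = \left(-1683307\right) \frac{1}{4180837} + 3839483 \left(- \frac{1}{4511806}\right) = - \frac{1683307}{4180837} - \frac{3839483}{4511806} = - \frac{23647007209713}{18863125461622}$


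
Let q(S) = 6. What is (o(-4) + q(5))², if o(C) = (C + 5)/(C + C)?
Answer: 2209/64 ≈ 34.516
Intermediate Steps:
o(C) = (5 + C)/(2*C) (o(C) = (5 + C)/((2*C)) = (5 + C)*(1/(2*C)) = (5 + C)/(2*C))
(o(-4) + q(5))² = ((½)*(5 - 4)/(-4) + 6)² = ((½)*(-¼)*1 + 6)² = (-⅛ + 6)² = (47/8)² = 2209/64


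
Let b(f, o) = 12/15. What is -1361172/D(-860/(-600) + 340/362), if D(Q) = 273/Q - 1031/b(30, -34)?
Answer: 5395685808/4652485 ≈ 1159.7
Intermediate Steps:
b(f, o) = ⅘ (b(f, o) = 12*(1/15) = ⅘)
D(Q) = -5155/4 + 273/Q (D(Q) = 273/Q - 1031/⅘ = 273/Q - 1031*5/4 = 273/Q - 5155/4 = -5155/4 + 273/Q)
-1361172/D(-860/(-600) + 340/362) = -1361172/(-5155/4 + 273/(-860/(-600) + 340/362)) = -1361172/(-5155/4 + 273/(-860*(-1/600) + 340*(1/362))) = -1361172/(-5155/4 + 273/(43/30 + 170/181)) = -1361172/(-5155/4 + 273/(12883/5430)) = -1361172/(-5155/4 + 273*(5430/12883)) = -1361172/(-5155/4 + 114030/991) = -1361172/(-4652485/3964) = -1361172*(-3964/4652485) = 5395685808/4652485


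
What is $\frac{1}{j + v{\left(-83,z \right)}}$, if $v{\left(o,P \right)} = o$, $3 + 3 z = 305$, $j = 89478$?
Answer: $\frac{1}{89395} \approx 1.1186 \cdot 10^{-5}$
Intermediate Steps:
$z = \frac{302}{3}$ ($z = -1 + \frac{1}{3} \cdot 305 = -1 + \frac{305}{3} = \frac{302}{3} \approx 100.67$)
$\frac{1}{j + v{\left(-83,z \right)}} = \frac{1}{89478 - 83} = \frac{1}{89395}$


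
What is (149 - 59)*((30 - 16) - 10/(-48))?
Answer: 5115/4 ≈ 1278.8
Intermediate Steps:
(149 - 59)*((30 - 16) - 10/(-48)) = 90*(14 - 10*(-1)/48) = 90*(14 - 1*(-5/24)) = 90*(14 + 5/24) = 90*(341/24) = 5115/4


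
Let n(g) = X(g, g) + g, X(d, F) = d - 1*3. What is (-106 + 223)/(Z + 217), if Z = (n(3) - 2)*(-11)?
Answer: 117/206 ≈ 0.56796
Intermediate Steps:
X(d, F) = -3 + d (X(d, F) = d - 3 = -3 + d)
n(g) = -3 + 2*g (n(g) = (-3 + g) + g = -3 + 2*g)
Z = -11 (Z = ((-3 + 2*3) - 2)*(-11) = ((-3 + 6) - 2)*(-11) = (3 - 2)*(-11) = 1*(-11) = -11)
(-106 + 223)/(Z + 217) = (-106 + 223)/(-11 + 217) = 117/206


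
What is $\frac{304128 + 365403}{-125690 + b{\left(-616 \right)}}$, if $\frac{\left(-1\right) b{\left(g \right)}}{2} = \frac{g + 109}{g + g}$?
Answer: $- \frac{412431096}{77425547} \approx -5.3268$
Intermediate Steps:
$b{\left(g \right)} = - \frac{109 + g}{g}$ ($b{\left(g \right)} = - 2 \frac{g + 109}{g + g} = - 2 \frac{109 + g}{2 g} = - \frac{109 + g}{g}$)
$\frac{304128 + 365403}{-125690 + b{\left(-616 \right)}} = \frac{304128 + 365403}{-125690 + \frac{-109 - -616}{-616}} = \frac{669531}{-125690 - \frac{-109 + 616}{616}} = \frac{669531}{-125690 - \frac{507}{616}} = \frac{669531}{- \frac{77425547}{616}} = 669531 \left(- \frac{616}{77425547}\right) = - \frac{412431096}{77425547}$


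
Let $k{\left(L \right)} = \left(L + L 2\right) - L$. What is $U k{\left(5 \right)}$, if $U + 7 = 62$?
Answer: $550$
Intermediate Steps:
$U = 55$ ($U = -7 + 62 = 55$)
$k{\left(L \right)} = 2 L$ ($k{\left(L \right)} = \left(L + 2 L\right) - L = 3 L - L = 2 L$)
$U k{\left(5 \right)} = 55 \cdot 2 \cdot 5 = 55 \cdot 10 = 550$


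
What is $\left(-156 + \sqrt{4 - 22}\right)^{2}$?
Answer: $24318 - 936 i \sqrt{2} \approx 24318.0 - 1323.7 i$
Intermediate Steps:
$\left(-156 + \sqrt{4 - 22}\right)^{2} = \left(-156 + \sqrt{-18}\right)^{2} = \left(-156 + 3 i \sqrt{2}\right)^{2}$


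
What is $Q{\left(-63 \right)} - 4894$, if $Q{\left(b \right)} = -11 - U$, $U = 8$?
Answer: $-4913$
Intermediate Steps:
$Q{\left(b \right)} = -19$ ($Q{\left(b \right)} = -11 - 8 = -19$)
$Q{\left(-63 \right)} - 4894 = -19 - 4894 = -4913$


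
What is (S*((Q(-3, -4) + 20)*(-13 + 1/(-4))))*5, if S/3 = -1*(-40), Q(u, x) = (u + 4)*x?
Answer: -127200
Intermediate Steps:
Q(u, x) = x*(4 + u) (Q(u, x) = (4 + u)*x = x*(4 + u))
S = 120 (S = 3*(-1*(-40)) = 3*40 = 120)
(S*((Q(-3, -4) + 20)*(-13 + 1/(-4))))*5 = (120*((-4*(4 - 3) + 20)*(-13 + 1/(-4))))*5 = (120*((-4*1 + 20)*(-13 - 1/4)))*5 = (120*((-4 + 20)*(-53/4)))*5 = (120*(16*(-53/4)))*5 = (120*(-212))*5 = -25440*5 = -127200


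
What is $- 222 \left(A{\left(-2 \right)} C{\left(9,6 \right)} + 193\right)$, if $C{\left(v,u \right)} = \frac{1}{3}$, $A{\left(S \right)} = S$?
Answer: $-42698$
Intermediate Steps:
$C{\left(v,u \right)} = \frac{1}{3}$
$- 222 \left(A{\left(-2 \right)} C{\left(9,6 \right)} + 193\right) = - 222 \left(\left(-2\right) \frac{1}{3} + 193\right) = - 222 \left(- \frac{2}{3} + 193\right) = \left(-222\right) \frac{577}{3} = -42698$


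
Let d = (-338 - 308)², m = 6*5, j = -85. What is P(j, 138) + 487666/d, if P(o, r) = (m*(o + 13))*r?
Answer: -62196532807/208658 ≈ -2.9808e+5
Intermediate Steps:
m = 30
d = 417316 (d = (-646)² = 417316)
P(o, r) = r*(390 + 30*o) (P(o, r) = (30*(o + 13))*r = (30*(13 + o))*r = (390 + 30*o)*r = r*(390 + 30*o))
P(j, 138) + 487666/d = 30*138*(13 - 85) + 487666/417316 = 30*138*(-72) + 487666*(1/417316) = -298080 + 243833/208658 = -62196532807/208658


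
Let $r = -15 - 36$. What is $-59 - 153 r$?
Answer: $7744$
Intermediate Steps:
$r = -51$ ($r = -15 - 36 = -51$)
$-59 - 153 r = -59 - -7803 = -59 + 7803 = 7744$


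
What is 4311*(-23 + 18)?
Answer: -21555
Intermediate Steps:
4311*(-23 + 18) = 4311*(-5) = -21555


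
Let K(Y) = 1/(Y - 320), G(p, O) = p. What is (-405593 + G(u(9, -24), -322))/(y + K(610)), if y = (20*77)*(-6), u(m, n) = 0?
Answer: 117621970/2679599 ≈ 43.895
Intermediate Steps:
y = -9240 (y = 1540*(-6) = -9240)
K(Y) = 1/(-320 + Y)
(-405593 + G(u(9, -24), -322))/(y + K(610)) = (-405593 + 0)/(-9240 + 1/(-320 + 610)) = -405593/(-9240 + 1/290) = -405593/(-2679599/290) = -405593*(-290/2679599) = 117621970/2679599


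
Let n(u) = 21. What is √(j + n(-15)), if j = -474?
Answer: I*√453 ≈ 21.284*I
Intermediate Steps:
√(j + n(-15)) = √(-474 + 21) = √(-453) = I*√453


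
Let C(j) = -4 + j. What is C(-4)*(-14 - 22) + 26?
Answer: 314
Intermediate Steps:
C(-4)*(-14 - 22) + 26 = (-4 - 4)*(-14 - 22) + 26 = -8*(-36) + 26 = 288 + 26 = 314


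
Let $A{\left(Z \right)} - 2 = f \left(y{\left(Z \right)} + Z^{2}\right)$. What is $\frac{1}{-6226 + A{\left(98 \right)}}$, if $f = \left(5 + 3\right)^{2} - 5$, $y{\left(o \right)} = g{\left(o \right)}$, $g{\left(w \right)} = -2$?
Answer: $\frac{1}{560294} \approx 1.7848 \cdot 10^{-6}$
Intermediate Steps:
$y{\left(o \right)} = -2$
$f = 59$ ($f = 8^{2} - 5 = 64 - 5 = 59$)
$A{\left(Z \right)} = -116 + 59 Z^{2}$ ($A{\left(Z \right)} = 2 + 59 \left(-2 + Z^{2}\right) = 2 + \left(-118 + 59 Z^{2}\right) = -116 + 59 Z^{2}$)
$\frac{1}{-6226 + A{\left(98 \right)}} = \frac{1}{-6226 - \left(116 - 59 \cdot 98^{2}\right)} = \frac{1}{-6226 + \left(-116 + 59 \cdot 9604\right)} = \frac{1}{-6226 + \left(-116 + 566636\right)} = \frac{1}{-6226 + 566520} = \frac{1}{560294}$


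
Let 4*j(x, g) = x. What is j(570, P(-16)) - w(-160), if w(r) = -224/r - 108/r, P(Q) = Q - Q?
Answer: 5617/40 ≈ 140.43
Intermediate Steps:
P(Q) = 0
j(x, g) = x/4
w(r) = -332/r
j(570, P(-16)) - w(-160) = (¼)*570 - (-332)/(-160) = 285/2 - (-332)*(-1)/160 = 285/2 - 1*83/40 = 285/2 - 83/40 = 5617/40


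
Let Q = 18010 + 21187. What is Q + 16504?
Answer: 55701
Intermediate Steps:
Q = 39197
Q + 16504 = 39197 + 16504 = 55701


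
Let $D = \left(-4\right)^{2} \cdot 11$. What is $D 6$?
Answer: $1056$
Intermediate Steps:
$D = 176$ ($D = 16 \cdot 11 = 176$)
$D 6 = 176 \cdot 6 = 1056$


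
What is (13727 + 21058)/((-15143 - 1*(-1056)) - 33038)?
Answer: -6957/9425 ≈ -0.73814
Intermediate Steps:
(13727 + 21058)/((-15143 - 1*(-1056)) - 33038) = 34785/((-15143 + 1056) - 33038) = 34785/(-14087 - 33038) = 34785/(-47125) = 34785*(-1/47125) = -6957/9425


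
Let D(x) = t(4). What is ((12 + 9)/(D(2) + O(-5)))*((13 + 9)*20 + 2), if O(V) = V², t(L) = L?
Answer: 9282/29 ≈ 320.07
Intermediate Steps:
D(x) = 4
((12 + 9)/(D(2) + O(-5)))*((13 + 9)*20 + 2) = ((12 + 9)/(4 + (-5)²))*((13 + 9)*20 + 2) = (21/(4 + 25))*(22*20 + 2) = (21/29)*(440 + 2) = (21*(1/29))*442 = (21/29)*442 = 9282/29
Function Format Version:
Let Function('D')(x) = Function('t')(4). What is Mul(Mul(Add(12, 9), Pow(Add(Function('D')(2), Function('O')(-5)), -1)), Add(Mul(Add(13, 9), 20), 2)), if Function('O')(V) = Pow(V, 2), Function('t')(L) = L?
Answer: Rational(9282, 29) ≈ 320.07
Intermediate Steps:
Function('D')(x) = 4
Mul(Mul(Add(12, 9), Pow(Add(Function('D')(2), Function('O')(-5)), -1)), Add(Mul(Add(13, 9), 20), 2)) = Mul(Mul(Add(12, 9), Pow(Add(4, Pow(-5, 2)), -1)), Add(Mul(Add(13, 9), 20), 2)) = Mul(Mul(21, Pow(Add(4, 25), -1)), Add(Mul(22, 20), 2)) = Mul(Mul(21, Pow(29, -1)), Add(440, 2)) = Mul(Mul(21, Rational(1, 29)), 442) = Mul(Rational(21, 29), 442) = Rational(9282, 29)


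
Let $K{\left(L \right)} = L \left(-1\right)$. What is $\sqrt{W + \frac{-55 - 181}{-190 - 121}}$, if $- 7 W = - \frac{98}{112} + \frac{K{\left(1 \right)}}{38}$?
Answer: $\frac{\sqrt{24297536186}}{165452} \approx 0.94213$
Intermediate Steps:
$K{\left(L \right)} = - L$
$W = \frac{137}{1064}$ ($W = - \frac{- \frac{98}{112} + \frac{\left(-1\right) 1}{38}}{7} = - \frac{\left(-98\right) \frac{1}{112} - \frac{1}{38}}{7} = - \frac{- \frac{7}{8} - \frac{1}{38}}{7} = \left(- \frac{1}{7}\right) \left(- \frac{137}{152}\right) = \frac{137}{1064} \approx 0.12876$)
$\sqrt{W + \frac{-55 - 181}{-190 - 121}} = \sqrt{\frac{137}{1064} + \frac{-55 - 181}{-190 - 121}} = \sqrt{\frac{137}{1064} - \frac{236}{-311}} = \sqrt{\frac{137}{1064} - - \frac{236}{311}} = \sqrt{\frac{137}{1064} + \frac{236}{311}} = \sqrt{\frac{293711}{330904}} = \frac{\sqrt{24297536186}}{165452}$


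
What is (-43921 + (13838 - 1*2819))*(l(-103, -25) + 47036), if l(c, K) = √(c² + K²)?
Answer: -1547578472 - 32902*√11234 ≈ -1.5511e+9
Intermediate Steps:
l(c, K) = √(K² + c²)
(-43921 + (13838 - 1*2819))*(l(-103, -25) + 47036) = (-43921 + (13838 - 1*2819))*(√((-25)² + (-103)²) + 47036) = (-43921 + (13838 - 2819))*(√(625 + 10609) + 47036) = (-43921 + 11019)*(√11234 + 47036) = -32902*(47036 + √11234) = -1547578472 - 32902*√11234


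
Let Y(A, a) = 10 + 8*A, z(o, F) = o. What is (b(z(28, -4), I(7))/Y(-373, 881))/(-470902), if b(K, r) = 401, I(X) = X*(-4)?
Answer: 401/1400462548 ≈ 2.8633e-7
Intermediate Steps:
I(X) = -4*X
(b(z(28, -4), I(7))/Y(-373, 881))/(-470902) = (401/(10 + 8*(-373)))/(-470902) = (401/(10 - 2984))*(-1/470902) = (401/(-2974))*(-1/470902) = (401*(-1/2974))*(-1/470902) = -401/2974*(-1/470902) = 401/1400462548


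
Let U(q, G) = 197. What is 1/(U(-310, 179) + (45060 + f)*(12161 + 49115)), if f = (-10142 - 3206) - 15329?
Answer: 1/1003884905 ≈ 9.9613e-10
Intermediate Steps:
f = -28677 (f = -13348 - 15329 = -28677)
1/(U(-310, 179) + (45060 + f)*(12161 + 49115)) = 1/(197 + (45060 - 28677)*(12161 + 49115)) = 1/(197 + 16383*61276) = 1/(197 + 1003884708) = 1/1003884905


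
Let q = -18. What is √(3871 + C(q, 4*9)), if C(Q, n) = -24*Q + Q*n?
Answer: √3655 ≈ 60.457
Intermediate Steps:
√(3871 + C(q, 4*9)) = √(3871 - 18*(-24 + 4*9)) = √(3871 - 18*(-24 + 36)) = √(3871 - 18*12) = √(3871 - 216) = √3655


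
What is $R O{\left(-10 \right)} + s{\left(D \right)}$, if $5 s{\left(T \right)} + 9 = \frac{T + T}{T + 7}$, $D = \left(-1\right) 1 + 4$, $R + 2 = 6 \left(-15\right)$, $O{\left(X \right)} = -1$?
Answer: $\frac{2258}{25} \approx 90.32$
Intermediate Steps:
$R = -92$ ($R = -2 + 6 \left(-15\right) = -2 - 90 = -92$)
$D = 3$ ($D = -1 + 4 = 3$)
$s{\left(T \right)} = - \frac{9}{5} + \frac{2 T}{5 \left(7 + T\right)}$ ($s{\left(T \right)} = - \frac{9}{5} + \frac{\left(T + T\right) \frac{1}{T + 7}}{5} = - \frac{9}{5} + \frac{2 T \frac{1}{7 + T}}{5} = - \frac{9}{5} + \frac{2 T}{5 \left(7 + T\right)}$)
$R O{\left(-10 \right)} + s{\left(D \right)} = \left(-92\right) \left(-1\right) + \frac{7 \left(-9 - 3\right)}{5 \left(7 + 3\right)} = 92 + \frac{7 \left(-9 - 3\right)}{5 \cdot 10} = 92 + \frac{7}{5} \cdot \frac{1}{10} \left(-12\right) = 92 - \frac{42}{25} = \frac{2258}{25}$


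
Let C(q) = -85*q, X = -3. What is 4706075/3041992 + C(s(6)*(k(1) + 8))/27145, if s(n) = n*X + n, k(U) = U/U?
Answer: 31134378487/16514974568 ≈ 1.8852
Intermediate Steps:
k(U) = 1
s(n) = -2*n (s(n) = n*(-3) + n = -3*n + n = -2*n)
4706075/3041992 + C(s(6)*(k(1) + 8))/27145 = 4706075/3041992 - 85*(-2*6)*(1 + 8)/27145 = 4706075*(1/3041992) - (-1020)*9*(1/27145) = 4706075/3041992 - 85*(-108)*(1/27145) = 4706075/3041992 + 9180*(1/27145) = 4706075/3041992 + 1836/5429 = 31134378487/16514974568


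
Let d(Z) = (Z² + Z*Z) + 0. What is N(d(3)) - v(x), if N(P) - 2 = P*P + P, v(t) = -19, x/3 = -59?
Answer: 363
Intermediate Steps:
x = -177 (x = 3*(-59) = -177)
d(Z) = 2*Z² (d(Z) = (Z² + Z²) + 0 = 2*Z² + 0 = 2*Z²)
N(P) = 2 + P + P² (N(P) = 2 + (P*P + P) = 2 + (P² + P) = 2 + (P + P²) = 2 + P + P²)
N(d(3)) - v(x) = (2 + 2*3² + (2*3²)²) - 1*(-19) = (2 + 2*9 + (2*9)²) + 19 = (2 + 18 + 18²) + 19 = (2 + 18 + 324) + 19 = 344 + 19 = 363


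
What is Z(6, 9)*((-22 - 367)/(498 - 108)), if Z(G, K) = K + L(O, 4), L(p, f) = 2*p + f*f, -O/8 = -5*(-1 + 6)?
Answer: -33065/78 ≈ -423.91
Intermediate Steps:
O = 200 (O = -(-40)*(-1 + 6) = -(-40)*5 = -8*(-25) = 200)
L(p, f) = f**2 + 2*p (L(p, f) = 2*p + f**2 = f**2 + 2*p)
Z(G, K) = 416 + K (Z(G, K) = K + (4**2 + 2*200) = K + (16 + 400) = K + 416 = 416 + K)
Z(6, 9)*((-22 - 367)/(498 - 108)) = (416 + 9)*((-22 - 367)/(498 - 108)) = 425*(-389/390) = -33065/78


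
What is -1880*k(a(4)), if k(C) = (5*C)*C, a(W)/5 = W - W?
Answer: 0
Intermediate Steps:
a(W) = 0 (a(W) = 5*(W - W) = 5*0 = 0)
k(C) = 5*C²
-1880*k(a(4)) = -9400*0² = -9400*0 = -1880*0 = 0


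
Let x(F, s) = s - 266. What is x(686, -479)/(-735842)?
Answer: 745/735842 ≈ 0.0010124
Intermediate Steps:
x(F, s) = -266 + s
x(686, -479)/(-735842) = (-266 - 479)/(-735842) = -745*(-1/735842) = 745/735842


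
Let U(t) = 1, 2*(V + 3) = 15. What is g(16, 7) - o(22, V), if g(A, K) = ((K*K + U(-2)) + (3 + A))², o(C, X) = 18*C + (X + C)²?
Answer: 14651/4 ≈ 3662.8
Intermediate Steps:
V = 9/2 (V = -3 + (½)*15 = -3 + 15/2 = 9/2 ≈ 4.5000)
o(C, X) = (C + X)² + 18*C (o(C, X) = 18*C + (C + X)² = (C + X)² + 18*C)
g(A, K) = (4 + A + K²)² (g(A, K) = ((K*K + 1) + (3 + A))² = ((K² + 1) + (3 + A))² = ((1 + K²) + (3 + A))² = (4 + A + K²)²)
g(16, 7) - o(22, V) = (4 + 16 + 7²)² - ((22 + 9/2)² + 18*22) = (4 + 16 + 49)² - ((53/2)² + 396) = 69² - (2809/4 + 396) = 4761 - 1*4393/4 = 4761 - 4393/4 = 14651/4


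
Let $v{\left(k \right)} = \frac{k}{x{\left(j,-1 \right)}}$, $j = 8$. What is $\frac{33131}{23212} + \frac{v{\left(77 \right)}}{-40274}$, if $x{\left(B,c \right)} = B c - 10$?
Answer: $\frac{428919811}{300484314} \approx 1.4274$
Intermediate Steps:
$x{\left(B,c \right)} = -10 + B c$
$v{\left(k \right)} = - \frac{k}{18}$ ($v{\left(k \right)} = \frac{k}{-10 + 8 \left(-1\right)} = \frac{k}{-10 - 8} = \frac{k}{-18} = k \left(- \frac{1}{18}\right) = - \frac{k}{18}$)
$\frac{33131}{23212} + \frac{v{\left(77 \right)}}{-40274} = \frac{33131}{23212} + \frac{\left(- \frac{1}{18}\right) 77}{-40274} = 33131 \cdot \frac{1}{23212} - - \frac{77}{724932} = \frac{4733}{3316} + \frac{77}{724932} = \frac{428919811}{300484314}$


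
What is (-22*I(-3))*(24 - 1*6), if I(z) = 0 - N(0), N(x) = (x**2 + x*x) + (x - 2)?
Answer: -792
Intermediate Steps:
N(x) = -2 + x + 2*x**2 (N(x) = (x**2 + x**2) + (-2 + x) = 2*x**2 + (-2 + x) = -2 + x + 2*x**2)
I(z) = 2 (I(z) = 0 - (-2 + 0 + 2*0**2) = 0 - (-2 + 0 + 2*0) = 0 - (-2 + 0 + 0) = 0 - 1*(-2) = 0 + 2 = 2)
(-22*I(-3))*(24 - 1*6) = (-22*2)*(24 - 1*6) = -44*(24 - 6) = -44*18 = -792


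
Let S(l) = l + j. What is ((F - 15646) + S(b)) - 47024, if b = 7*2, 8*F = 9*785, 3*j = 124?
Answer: -1481557/24 ≈ -61732.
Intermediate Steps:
j = 124/3 (j = (⅓)*124 = 124/3 ≈ 41.333)
F = 7065/8 (F = (9*785)/8 = (⅛)*7065 = 7065/8 ≈ 883.13)
b = 14
S(l) = 124/3 + l (S(l) = l + 124/3 = 124/3 + l)
((F - 15646) + S(b)) - 47024 = ((7065/8 - 15646) + (124/3 + 14)) - 47024 = (-118103/8 + 166/3) - 47024 = -352981/24 - 47024 = -1481557/24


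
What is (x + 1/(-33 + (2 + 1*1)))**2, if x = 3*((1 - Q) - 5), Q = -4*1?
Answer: 1/900 ≈ 0.0011111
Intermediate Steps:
Q = -4
x = 0 (x = 3*((1 - 1*(-4)) - 5) = 3*((1 + 4) - 5) = 3*(5 - 5) = 3*0 = 0)
(x + 1/(-33 + (2 + 1*1)))**2 = (0 + 1/(-33 + (2 + 1*1)))**2 = (0 + 1/(-33 + (2 + 1)))**2 = (0 + 1/(-33 + 3))**2 = (0 + 1/(-30))**2 = (0 - 1/30)**2 = (-1/30)**2 = 1/900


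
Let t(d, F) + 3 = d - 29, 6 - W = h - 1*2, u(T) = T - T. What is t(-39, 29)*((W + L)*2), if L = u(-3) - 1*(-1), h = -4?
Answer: -1846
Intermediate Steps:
u(T) = 0
W = 12 (W = 6 - (-4 - 1*2) = 6 - (-4 - 2) = 6 - 1*(-6) = 6 + 6 = 12)
t(d, F) = -32 + d (t(d, F) = -3 + (d - 29) = -3 + (-29 + d) = -32 + d)
L = 1 (L = 0 - 1*(-1) = 0 + 1 = 1)
t(-39, 29)*((W + L)*2) = (-32 - 39)*((12 + 1)*2) = -923*2 = -71*26 = -1846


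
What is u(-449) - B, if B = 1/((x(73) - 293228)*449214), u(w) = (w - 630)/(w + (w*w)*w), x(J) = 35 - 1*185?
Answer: 71100483148883/5964746733295702908 ≈ 1.1920e-5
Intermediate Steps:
x(J) = -150 (x(J) = 35 - 185 = -150)
u(w) = (-630 + w)/(w + w³) (u(w) = (-630 + w)/(w + w²*w) = (-630 + w)/(w + w³))
B = -1/131789504892 (B = 1/(-150 - 293228*449214) = (1/449214)/(-293378) = -1/293378*1/449214 = -1/131789504892 ≈ -7.5879e-12)
u(-449) - B = (-630 - 449)/(-449 + (-449)³) - 1*(-1/131789504892) = -1079/(-449 - 90518849) + 1/131789504892 = -1079/(-90519298) + 1/131789504892 = -1/90519298*(-1079) + 1/131789504892 = 1079/90519298 + 1/131789504892 = 71100483148883/5964746733295702908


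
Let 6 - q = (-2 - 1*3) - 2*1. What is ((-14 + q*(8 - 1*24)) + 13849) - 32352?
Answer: -18725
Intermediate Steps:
q = 13 (q = 6 - ((-2 - 1*3) - 2*1) = 6 - ((-2 - 3) - 2) = 6 - (-5 - 2) = 6 - 1*(-7) = 6 + 7 = 13)
((-14 + q*(8 - 1*24)) + 13849) - 32352 = ((-14 + 13*(8 - 1*24)) + 13849) - 32352 = ((-14 + 13*(8 - 24)) + 13849) - 32352 = ((-14 + 13*(-16)) + 13849) - 32352 = ((-14 - 208) + 13849) - 32352 = (-222 + 13849) - 32352 = 13627 - 32352 = -18725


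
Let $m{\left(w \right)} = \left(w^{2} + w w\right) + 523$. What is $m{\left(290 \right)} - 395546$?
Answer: $-226823$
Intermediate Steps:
$m{\left(w \right)} = 523 + 2 w^{2}$ ($m{\left(w \right)} = \left(w^{2} + w^{2}\right) + 523 = 2 w^{2} + 523 = 523 + 2 w^{2}$)
$m{\left(290 \right)} - 395546 = \left(523 + 2 \cdot 290^{2}\right) - 395546 = \left(523 + 2 \cdot 84100\right) - 395546 = \left(523 + 168200\right) - 395546 = 168723 - 395546 = -226823$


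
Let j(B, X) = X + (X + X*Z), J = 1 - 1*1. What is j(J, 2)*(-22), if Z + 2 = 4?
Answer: -176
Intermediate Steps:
Z = 2 (Z = -2 + 4 = 2)
J = 0 (J = 1 - 1 = 0)
j(B, X) = 4*X (j(B, X) = X + (X + X*2) = X + (X + 2*X) = X + 3*X = 4*X)
j(J, 2)*(-22) = (4*2)*(-22) = 8*(-22) = -176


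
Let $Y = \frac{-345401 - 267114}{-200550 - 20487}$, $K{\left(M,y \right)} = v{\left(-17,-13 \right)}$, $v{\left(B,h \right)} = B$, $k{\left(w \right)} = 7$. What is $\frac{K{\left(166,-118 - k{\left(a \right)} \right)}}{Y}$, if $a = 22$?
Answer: $- \frac{3757629}{612515} \approx -6.1348$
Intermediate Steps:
$K{\left(M,y \right)} = -17$
$Y = \frac{612515}{221037}$ ($Y = - \frac{612515}{-221037} = \left(-612515\right) \left(- \frac{1}{221037}\right) = \frac{612515}{221037} \approx 2.7711$)
$\frac{K{\left(166,-118 - k{\left(a \right)} \right)}}{Y} = - \frac{17}{\frac{612515}{221037}} = \left(-17\right) \frac{221037}{612515} = - \frac{3757629}{612515}$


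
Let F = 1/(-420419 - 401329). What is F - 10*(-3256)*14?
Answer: 374585608319/821748 ≈ 4.5584e+5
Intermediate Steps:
F = -1/821748 (F = 1/(-821748) = -1/821748 ≈ -1.2169e-6)
F - 10*(-3256)*14 = -1/821748 - 10*(-3256)*14 = -1/821748 - (-32560)*14 = -1/821748 - 1*(-455840) = -1/821748 + 455840 = 374585608319/821748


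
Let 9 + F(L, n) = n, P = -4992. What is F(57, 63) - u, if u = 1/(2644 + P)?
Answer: 126793/2348 ≈ 54.000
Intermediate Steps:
F(L, n) = -9 + n
u = -1/2348 (u = 1/(2644 - 4992) = 1/(-2348) = -1/2348 ≈ -0.00042589)
F(57, 63) - u = (-9 + 63) - 1*(-1/2348) = 54 + 1/2348 = 126793/2348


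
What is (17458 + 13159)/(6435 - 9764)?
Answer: -30617/3329 ≈ -9.1971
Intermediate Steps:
(17458 + 13159)/(6435 - 9764) = 30617/(-3329) = 30617*(-1/3329) = -30617/3329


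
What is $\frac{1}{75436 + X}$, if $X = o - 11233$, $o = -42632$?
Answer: $\frac{1}{21571} \approx 4.6359 \cdot 10^{-5}$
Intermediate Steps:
$X = -53865$ ($X = -42632 - 11233 = -53865$)
$\frac{1}{75436 + X} = \frac{1}{75436 - 53865} = \frac{1}{21571}$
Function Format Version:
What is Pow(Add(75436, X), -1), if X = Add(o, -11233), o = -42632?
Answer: Rational(1, 21571) ≈ 4.6359e-5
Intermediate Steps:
X = -53865 (X = Add(-42632, -11233) = -53865)
Pow(Add(75436, X), -1) = Pow(Add(75436, -53865), -1) = Pow(21571, -1) = Rational(1, 21571)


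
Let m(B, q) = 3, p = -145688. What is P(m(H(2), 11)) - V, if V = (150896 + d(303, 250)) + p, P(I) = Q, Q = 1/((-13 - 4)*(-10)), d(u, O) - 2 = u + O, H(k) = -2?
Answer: -979709/170 ≈ -5763.0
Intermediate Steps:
d(u, O) = 2 + O + u (d(u, O) = 2 + (u + O) = 2 + (O + u) = 2 + O + u)
Q = 1/170 (Q = 1/(-17*(-10)) = 1/170 ≈ 0.0058824)
P(I) = 1/170
V = 5763 (V = (150896 + (2 + 250 + 303)) - 145688 = (150896 + 555) - 145688 = 151451 - 145688 = 5763)
P(m(H(2), 11)) - V = 1/170 - 1*5763 = 1/170 - 5763 = -979709/170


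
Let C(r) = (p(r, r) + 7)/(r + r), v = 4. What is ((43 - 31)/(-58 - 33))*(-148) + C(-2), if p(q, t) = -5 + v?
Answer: 3279/182 ≈ 18.016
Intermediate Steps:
p(q, t) = -1 (p(q, t) = -5 + 4 = -1)
C(r) = 3/r (C(r) = (-1 + 7)/(r + r) = 6/((2*r)) = 6*(1/(2*r)) = 3/r)
((43 - 31)/(-58 - 33))*(-148) + C(-2) = ((43 - 31)/(-58 - 33))*(-148) + 3/(-2) = (12/(-91))*(-148) + 3*(-½) = (12*(-1/91))*(-148) - 3/2 = -12/91*(-148) - 3/2 = 1776/91 - 3/2 = 3279/182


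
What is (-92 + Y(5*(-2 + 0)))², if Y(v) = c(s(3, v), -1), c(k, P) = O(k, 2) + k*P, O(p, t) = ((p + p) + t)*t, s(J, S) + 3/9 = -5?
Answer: 10816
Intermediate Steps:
s(J, S) = -16/3 (s(J, S) = -⅓ - 5 = -16/3)
O(p, t) = t*(t + 2*p) (O(p, t) = (2*p + t)*t = (t + 2*p)*t = t*(t + 2*p))
c(k, P) = 4 + 4*k + P*k (c(k, P) = 2*(2 + 2*k) + k*P = (4 + 4*k) + P*k = 4 + 4*k + P*k)
Y(v) = -12 (Y(v) = 4 + 4*(-16/3) - 1*(-16/3) = 4 - 64/3 + 16/3 = -12)
(-92 + Y(5*(-2 + 0)))² = (-92 - 12)² = (-104)² = 10816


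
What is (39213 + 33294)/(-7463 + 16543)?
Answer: 72507/9080 ≈ 7.9854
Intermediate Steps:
(39213 + 33294)/(-7463 + 16543) = 72507/9080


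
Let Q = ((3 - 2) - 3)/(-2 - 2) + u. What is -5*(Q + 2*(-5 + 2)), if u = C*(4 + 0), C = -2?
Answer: 135/2 ≈ 67.500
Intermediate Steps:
u = -8 (u = -2*(4 + 0) = -2*4 = -8)
Q = -15/2 (Q = ((3 - 2) - 3)/(-2 - 2) - 8 = (1 - 3)/(-4) - 8 = -2*(-¼) - 8 = ½ - 8 = -15/2 ≈ -7.5000)
-5*(Q + 2*(-5 + 2)) = -5*(-15/2 + 2*(-5 + 2)) = -5*(-15/2 + 2*(-3)) = -5*(-15/2 - 6) = -5*(-27/2) = 135/2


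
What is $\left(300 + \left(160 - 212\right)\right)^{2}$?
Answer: $61504$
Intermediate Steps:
$\left(300 + \left(160 - 212\right)\right)^{2} = \left(300 - 52\right)^{2} = 248^{2} = 61504$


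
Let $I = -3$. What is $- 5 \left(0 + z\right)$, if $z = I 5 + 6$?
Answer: $45$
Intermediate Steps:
$z = -9$ ($z = \left(-3\right) 5 + 6 = -15 + 6 = -9$)
$- 5 \left(0 + z\right) = - 5 \left(0 - 9\right) = \left(-5\right) \left(-9\right) = 45$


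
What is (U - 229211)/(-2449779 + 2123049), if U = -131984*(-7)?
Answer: -231559/108910 ≈ -2.1261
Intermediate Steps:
U = 923888
(U - 229211)/(-2449779 + 2123049) = (923888 - 229211)/(-2449779 + 2123049) = 694677/(-326730) = 694677*(-1/326730) = -231559/108910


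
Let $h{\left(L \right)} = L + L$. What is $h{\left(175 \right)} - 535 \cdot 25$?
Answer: $-13025$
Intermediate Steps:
$h{\left(L \right)} = 2 L$
$h{\left(175 \right)} - 535 \cdot 25 = 2 \cdot 175 - 535 \cdot 25 = 350 - 13375 = -13025$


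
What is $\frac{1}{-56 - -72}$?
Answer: $\frac{1}{16} \approx 0.0625$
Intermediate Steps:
$\frac{1}{-56 - -72} = \frac{1}{-56 + \left(84 - 12\right)} = \frac{1}{-56 + 72} = \frac{1}{16}$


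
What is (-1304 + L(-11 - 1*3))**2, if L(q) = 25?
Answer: 1635841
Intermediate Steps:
(-1304 + L(-11 - 1*3))**2 = (-1304 + 25)**2 = (-1279)**2 = 1635841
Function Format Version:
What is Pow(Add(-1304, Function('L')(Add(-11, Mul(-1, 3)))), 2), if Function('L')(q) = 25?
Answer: 1635841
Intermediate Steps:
Pow(Add(-1304, Function('L')(Add(-11, Mul(-1, 3)))), 2) = Pow(Add(-1304, 25), 2) = Pow(-1279, 2) = 1635841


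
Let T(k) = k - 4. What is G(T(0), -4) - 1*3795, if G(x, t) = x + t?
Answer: -3803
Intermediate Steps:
T(k) = -4 + k
G(x, t) = t + x
G(T(0), -4) - 1*3795 = (-4 + (-4 + 0)) - 1*3795 = (-4 - 4) - 3795 = -8 - 3795 = -3803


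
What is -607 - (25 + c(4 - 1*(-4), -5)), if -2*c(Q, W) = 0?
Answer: -632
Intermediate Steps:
c(Q, W) = 0 (c(Q, W) = -1/2*0 = 0)
-607 - (25 + c(4 - 1*(-4), -5)) = -607 - (25 + 0) = -607 - 25 = -632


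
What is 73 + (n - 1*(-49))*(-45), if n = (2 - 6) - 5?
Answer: -1727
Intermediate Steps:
n = -9 (n = -4 - 5 = -9)
73 + (n - 1*(-49))*(-45) = 73 + (-9 - 1*(-49))*(-45) = 73 + (-9 + 49)*(-45) = 73 + 40*(-45) = 73 - 1800 = -1727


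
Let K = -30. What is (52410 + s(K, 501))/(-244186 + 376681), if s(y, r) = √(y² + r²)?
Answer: 3494/8833 + √27989/44165 ≈ 0.39935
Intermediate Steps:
s(y, r) = √(r² + y²)
(52410 + s(K, 501))/(-244186 + 376681) = (52410 + √(501² + (-30)²))/(-244186 + 376681) = (52410 + √(251001 + 900))/132495 = (52410 + √251901)*(1/132495) = (52410 + 3*√27989)*(1/132495) = 3494/8833 + √27989/44165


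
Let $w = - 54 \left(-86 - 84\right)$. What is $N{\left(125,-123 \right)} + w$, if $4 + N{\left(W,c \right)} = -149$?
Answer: $9027$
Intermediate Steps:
$N{\left(W,c \right)} = -153$ ($N{\left(W,c \right)} = -4 - 149 = -153$)
$w = 9180$ ($w = \left(-54\right) \left(-170\right) = 9180$)
$N{\left(125,-123 \right)} + w = -153 + 9180 = 9027$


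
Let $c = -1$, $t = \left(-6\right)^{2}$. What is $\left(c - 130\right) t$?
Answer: $-4716$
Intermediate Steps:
$t = 36$
$\left(c - 130\right) t = \left(-1 - 130\right) 36 = \left(-131\right) 36 = -4716$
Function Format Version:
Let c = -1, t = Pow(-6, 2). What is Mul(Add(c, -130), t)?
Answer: -4716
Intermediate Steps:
t = 36
Mul(Add(c, -130), t) = Mul(Add(-1, -130), 36) = Mul(-131, 36) = -4716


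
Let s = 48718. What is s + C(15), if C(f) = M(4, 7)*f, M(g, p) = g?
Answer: 48778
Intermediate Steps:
C(f) = 4*f
s + C(15) = 48718 + 4*15 = 48718 + 60 = 48778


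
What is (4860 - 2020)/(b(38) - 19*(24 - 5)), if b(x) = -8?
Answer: -2840/369 ≈ -7.6965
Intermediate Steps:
(4860 - 2020)/(b(38) - 19*(24 - 5)) = (4860 - 2020)/(-8 - 19*(24 - 5)) = 2840/(-8 - 19*19) = 2840/(-8 - 361) = 2840/(-369) = 2840*(-1/369) = -2840/369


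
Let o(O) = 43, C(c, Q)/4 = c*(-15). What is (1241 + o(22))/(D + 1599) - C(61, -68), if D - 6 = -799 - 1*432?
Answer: 685062/187 ≈ 3663.4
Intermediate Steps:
C(c, Q) = -60*c (C(c, Q) = 4*(c*(-15)) = 4*(-15*c) = -60*c)
D = -1225 (D = 6 + (-799 - 1*432) = 6 + (-799 - 432) = 6 - 1231 = -1225)
(1241 + o(22))/(D + 1599) - C(61, -68) = (1241 + 43)/(-1225 + 1599) - (-60)*61 = 1284/374 - 1*(-3660) = 1284*(1/374) + 3660 = 642/187 + 3660 = 685062/187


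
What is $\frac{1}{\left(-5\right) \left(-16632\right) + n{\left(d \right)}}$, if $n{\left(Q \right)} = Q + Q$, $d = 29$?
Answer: $\frac{1}{83218} \approx 1.2017 \cdot 10^{-5}$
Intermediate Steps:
$n{\left(Q \right)} = 2 Q$
$\frac{1}{\left(-5\right) \left(-16632\right) + n{\left(d \right)}} = \frac{1}{\left(-5\right) \left(-16632\right) + 2 \cdot 29} = \frac{1}{83160 + 58} = \frac{1}{83218}$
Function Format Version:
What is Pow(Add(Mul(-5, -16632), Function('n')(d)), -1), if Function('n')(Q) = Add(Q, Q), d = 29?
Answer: Rational(1, 83218) ≈ 1.2017e-5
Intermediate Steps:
Function('n')(Q) = Mul(2, Q)
Pow(Add(Mul(-5, -16632), Function('n')(d)), -1) = Pow(Add(Mul(-5, -16632), Mul(2, 29)), -1) = Pow(Add(83160, 58), -1) = Pow(83218, -1) = Rational(1, 83218)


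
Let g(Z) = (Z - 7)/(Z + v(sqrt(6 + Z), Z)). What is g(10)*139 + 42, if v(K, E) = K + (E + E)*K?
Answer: 4365/94 ≈ 46.436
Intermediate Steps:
v(K, E) = K + 2*E*K (v(K, E) = K + (2*E)*K = K + 2*E*K)
g(Z) = (-7 + Z)/(Z + sqrt(6 + Z)*(1 + 2*Z)) (g(Z) = (Z - 7)/(Z + sqrt(6 + Z)*(1 + 2*Z)) = (-7 + Z)/(Z + sqrt(6 + Z)*(1 + 2*Z)))
g(10)*139 + 42 = ((-7 + 10)/(10 + sqrt(6 + 10)*(1 + 2*10)))*139 + 42 = (3/(10 + sqrt(16)*(1 + 20)))*139 + 42 = (3/(10 + 4*21))*139 + 42 = (3/(10 + 84))*139 + 42 = (3/94)*139 + 42 = 417/94 + 42 = 4365/94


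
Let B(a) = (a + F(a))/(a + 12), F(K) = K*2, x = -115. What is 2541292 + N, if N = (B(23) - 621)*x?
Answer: 18287362/7 ≈ 2.6125e+6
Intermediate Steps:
F(K) = 2*K
B(a) = 3*a/(12 + a) (B(a) = (a + 2*a)/(a + 12) = (3*a)/(12 + a) = 3*a/(12 + a))
N = 498318/7 (N = (3*23/(12 + 23) - 621)*(-115) = (3*23/35 - 621)*(-115) = (3*23*(1/35) - 621)*(-115) = (69/35 - 621)*(-115) = -21666/35*(-115) = 498318/7 ≈ 71188.)
2541292 + N = 2541292 + 498318/7 = 18287362/7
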